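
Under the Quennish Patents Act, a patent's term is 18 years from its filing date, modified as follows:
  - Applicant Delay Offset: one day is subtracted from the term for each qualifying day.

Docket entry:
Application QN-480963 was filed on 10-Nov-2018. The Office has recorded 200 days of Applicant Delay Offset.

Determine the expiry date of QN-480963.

Base term: filing date + 18 years → 10 November 2036.
Applicant Delay Offset: −200 days → 24 April 2036.

April 24, 2036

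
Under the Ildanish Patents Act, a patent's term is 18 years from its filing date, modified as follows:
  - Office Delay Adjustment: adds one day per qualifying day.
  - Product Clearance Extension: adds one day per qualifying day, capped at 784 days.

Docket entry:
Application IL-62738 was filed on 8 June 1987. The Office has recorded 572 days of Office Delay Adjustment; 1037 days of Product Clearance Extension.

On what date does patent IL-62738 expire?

Base term: filing date + 18 years → 8 June 2005.
Office Delay Adjustment: +572 days → 1 January 2007.
Product Clearance Extension: 1037 days claimed exceeds the 784-day cap, so +784 days → 23 February 2009.

2009-02-23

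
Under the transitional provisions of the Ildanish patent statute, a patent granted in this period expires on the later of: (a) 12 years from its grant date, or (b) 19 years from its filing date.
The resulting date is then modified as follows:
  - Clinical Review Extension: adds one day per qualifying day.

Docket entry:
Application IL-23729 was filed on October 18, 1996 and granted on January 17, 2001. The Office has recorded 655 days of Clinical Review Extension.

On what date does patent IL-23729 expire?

(a) grant + 12 years → 17 January 2013.
(b) filing + 19 years → 18 October 2015.
Later of the two: 18 October 2015.
Clinical Review Extension: +655 days → 3 August 2017.

2017-08-03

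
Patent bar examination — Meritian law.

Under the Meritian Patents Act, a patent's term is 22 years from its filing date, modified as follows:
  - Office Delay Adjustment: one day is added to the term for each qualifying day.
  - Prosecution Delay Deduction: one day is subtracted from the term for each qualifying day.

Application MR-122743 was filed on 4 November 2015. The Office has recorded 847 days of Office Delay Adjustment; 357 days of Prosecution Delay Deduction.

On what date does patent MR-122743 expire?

2039-03-09

Base term: filing date + 22 years → 4 November 2037.
Office Delay Adjustment: +847 days → 29 February 2040.
Prosecution Delay Deduction: −357 days → 9 March 2039.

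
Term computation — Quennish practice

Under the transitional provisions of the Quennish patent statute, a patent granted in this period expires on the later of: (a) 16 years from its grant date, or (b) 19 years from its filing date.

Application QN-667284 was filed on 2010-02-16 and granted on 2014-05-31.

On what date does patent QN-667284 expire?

(a) grant + 16 years → 31 May 2030.
(b) filing + 19 years → 16 February 2029.
Later of the two: 31 May 2030.

May 31, 2030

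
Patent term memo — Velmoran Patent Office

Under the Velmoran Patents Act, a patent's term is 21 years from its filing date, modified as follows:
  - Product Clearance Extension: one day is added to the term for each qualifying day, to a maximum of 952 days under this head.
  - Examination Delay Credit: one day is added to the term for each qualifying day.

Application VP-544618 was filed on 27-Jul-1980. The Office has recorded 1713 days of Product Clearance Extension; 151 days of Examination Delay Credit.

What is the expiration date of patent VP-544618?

Base term: filing date + 21 years → 27 July 2001.
Product Clearance Extension: 1713 days claimed exceeds the 952-day cap, so +952 days → 5 March 2004.
Examination Delay Credit: +151 days → 3 August 2004.

August 3, 2004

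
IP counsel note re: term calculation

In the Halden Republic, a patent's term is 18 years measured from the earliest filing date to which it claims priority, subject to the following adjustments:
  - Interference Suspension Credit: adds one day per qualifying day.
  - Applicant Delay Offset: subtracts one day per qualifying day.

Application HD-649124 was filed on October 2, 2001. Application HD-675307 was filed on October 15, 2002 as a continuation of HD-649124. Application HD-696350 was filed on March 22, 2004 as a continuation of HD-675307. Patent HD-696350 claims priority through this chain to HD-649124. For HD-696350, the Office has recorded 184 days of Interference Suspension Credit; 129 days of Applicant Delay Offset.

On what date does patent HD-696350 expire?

Earliest priority filing: 2 October 2001.
Base term: 2 October 2001 + 18 years → 2 October 2019.
Interference Suspension Credit: +184 days → 3 April 2020.
Applicant Delay Offset: −129 days → 26 November 2019.

2019-11-26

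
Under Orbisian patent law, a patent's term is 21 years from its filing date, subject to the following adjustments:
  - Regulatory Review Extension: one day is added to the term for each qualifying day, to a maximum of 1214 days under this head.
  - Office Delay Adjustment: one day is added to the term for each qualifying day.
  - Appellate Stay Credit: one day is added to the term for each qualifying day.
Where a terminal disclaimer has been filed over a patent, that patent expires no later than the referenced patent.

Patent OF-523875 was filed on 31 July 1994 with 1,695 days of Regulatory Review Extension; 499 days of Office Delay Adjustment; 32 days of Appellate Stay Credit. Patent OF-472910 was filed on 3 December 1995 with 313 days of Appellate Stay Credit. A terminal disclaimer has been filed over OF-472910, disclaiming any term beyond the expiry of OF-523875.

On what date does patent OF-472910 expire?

Natural term of OF-472910:
  Base: filing + 21 years → 3 December 2016.
  Appellate Stay Credit: +313 days → 12 October 2017.
Expiry of referenced patent OF-523875:
  Base: filing + 21 years → 31 July 2015.
  Regulatory Review Extension: 1695 days claimed exceeds the 1214-day cap, so +1214 days → 26 November 2018.
  Office Delay Adjustment: +499 days → 8 April 2020.
  Appellate Stay Credit: +32 days → 10 May 2020.
Terminal disclaimer: OF-472910 expires on the earlier of 12 October 2017 and 10 May 2020.

2017-10-12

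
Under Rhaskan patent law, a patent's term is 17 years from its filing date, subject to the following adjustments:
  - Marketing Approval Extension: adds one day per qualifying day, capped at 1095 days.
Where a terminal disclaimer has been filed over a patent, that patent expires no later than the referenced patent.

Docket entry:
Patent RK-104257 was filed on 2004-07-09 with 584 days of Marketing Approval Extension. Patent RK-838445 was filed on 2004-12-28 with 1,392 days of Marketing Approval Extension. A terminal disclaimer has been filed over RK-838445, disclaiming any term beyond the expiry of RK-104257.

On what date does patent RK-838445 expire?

2023-02-13

Natural term of RK-838445:
  Base: filing + 17 years → 28 December 2021.
  Marketing Approval Extension: 1392 days claimed exceeds the 1095-day cap, so +1095 days → 27 December 2024.
Expiry of referenced patent RK-104257:
  Base: filing + 17 years → 9 July 2021.
  Marketing Approval Extension: 584 days (within the 1095-day cap) → +584 days → 13 February 2023.
Terminal disclaimer: RK-838445 expires on the earlier of 27 December 2024 and 13 February 2023.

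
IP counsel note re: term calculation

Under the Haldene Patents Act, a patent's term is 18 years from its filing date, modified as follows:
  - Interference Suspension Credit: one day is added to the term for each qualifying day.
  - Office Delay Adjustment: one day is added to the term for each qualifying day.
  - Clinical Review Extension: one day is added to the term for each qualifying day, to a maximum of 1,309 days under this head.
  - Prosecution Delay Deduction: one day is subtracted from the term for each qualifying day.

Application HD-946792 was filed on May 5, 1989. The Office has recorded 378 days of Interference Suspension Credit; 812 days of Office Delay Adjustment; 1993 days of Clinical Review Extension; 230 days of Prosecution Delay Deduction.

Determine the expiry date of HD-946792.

Base term: filing date + 18 years → 5 May 2007.
Interference Suspension Credit: +378 days → 17 May 2008.
Office Delay Adjustment: +812 days → 7 August 2010.
Clinical Review Extension: 1993 days claimed exceeds the 1309-day cap, so +1309 days → 8 March 2014.
Prosecution Delay Deduction: −230 days → 21 July 2013.

July 21, 2013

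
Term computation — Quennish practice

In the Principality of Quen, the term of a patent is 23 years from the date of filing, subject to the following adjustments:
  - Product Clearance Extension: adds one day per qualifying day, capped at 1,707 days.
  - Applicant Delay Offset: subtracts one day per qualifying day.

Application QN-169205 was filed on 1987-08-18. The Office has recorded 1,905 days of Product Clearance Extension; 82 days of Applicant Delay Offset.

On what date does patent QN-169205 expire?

Base term: filing date + 23 years → 18 August 2010.
Product Clearance Extension: 1905 days claimed exceeds the 1707-day cap, so +1707 days → 21 April 2015.
Applicant Delay Offset: −82 days → 29 January 2015.

January 29, 2015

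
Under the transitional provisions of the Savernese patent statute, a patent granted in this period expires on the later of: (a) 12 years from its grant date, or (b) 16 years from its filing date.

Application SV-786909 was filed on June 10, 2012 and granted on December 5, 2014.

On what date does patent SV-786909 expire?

June 10, 2028

(a) grant + 12 years → 5 December 2026.
(b) filing + 16 years → 10 June 2028.
Later of the two: 10 June 2028.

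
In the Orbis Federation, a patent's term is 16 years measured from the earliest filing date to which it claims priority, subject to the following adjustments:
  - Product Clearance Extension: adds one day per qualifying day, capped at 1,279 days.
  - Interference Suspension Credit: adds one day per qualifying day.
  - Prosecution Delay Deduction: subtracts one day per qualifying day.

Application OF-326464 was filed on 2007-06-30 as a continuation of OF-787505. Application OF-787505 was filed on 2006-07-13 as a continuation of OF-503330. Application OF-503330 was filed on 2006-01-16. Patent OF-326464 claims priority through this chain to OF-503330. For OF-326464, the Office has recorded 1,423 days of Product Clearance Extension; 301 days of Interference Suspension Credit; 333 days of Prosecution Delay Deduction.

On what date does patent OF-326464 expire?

2025-06-16

Earliest priority filing: 16 January 2006.
Base term: 16 January 2006 + 16 years → 16 January 2022.
Product Clearance Extension: 1423 days claimed exceeds the 1279-day cap, so +1279 days → 18 July 2025.
Interference Suspension Credit: +301 days → 15 May 2026.
Prosecution Delay Deduction: −333 days → 16 June 2025.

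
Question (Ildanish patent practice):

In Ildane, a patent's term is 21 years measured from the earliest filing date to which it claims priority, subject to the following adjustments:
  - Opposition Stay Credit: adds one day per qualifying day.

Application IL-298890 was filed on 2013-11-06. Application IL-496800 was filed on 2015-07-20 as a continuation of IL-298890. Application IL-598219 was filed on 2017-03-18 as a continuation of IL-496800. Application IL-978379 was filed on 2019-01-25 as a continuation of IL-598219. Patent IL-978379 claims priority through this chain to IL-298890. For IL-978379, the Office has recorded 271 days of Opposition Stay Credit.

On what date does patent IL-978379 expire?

August 4, 2035

Earliest priority filing: 6 November 2013.
Base term: 6 November 2013 + 21 years → 6 November 2034.
Opposition Stay Credit: +271 days → 4 August 2035.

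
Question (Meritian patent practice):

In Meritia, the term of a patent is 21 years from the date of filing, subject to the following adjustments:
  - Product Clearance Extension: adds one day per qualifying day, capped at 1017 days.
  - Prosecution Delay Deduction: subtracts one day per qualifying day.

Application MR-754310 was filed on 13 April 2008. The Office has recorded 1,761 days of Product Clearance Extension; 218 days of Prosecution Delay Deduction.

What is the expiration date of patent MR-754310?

Base term: filing date + 21 years → 13 April 2029.
Product Clearance Extension: 1761 days claimed exceeds the 1017-day cap, so +1017 days → 25 January 2032.
Prosecution Delay Deduction: −218 days → 21 June 2031.

2031-06-21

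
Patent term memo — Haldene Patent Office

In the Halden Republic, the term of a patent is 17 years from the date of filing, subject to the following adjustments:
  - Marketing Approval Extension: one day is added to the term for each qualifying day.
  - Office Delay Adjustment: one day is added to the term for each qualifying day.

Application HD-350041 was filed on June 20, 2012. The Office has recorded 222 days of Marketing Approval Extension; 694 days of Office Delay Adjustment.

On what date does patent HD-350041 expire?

Base term: filing date + 17 years → 20 June 2029.
Marketing Approval Extension: +222 days → 28 January 2030.
Office Delay Adjustment: +694 days → 23 December 2031.

December 23, 2031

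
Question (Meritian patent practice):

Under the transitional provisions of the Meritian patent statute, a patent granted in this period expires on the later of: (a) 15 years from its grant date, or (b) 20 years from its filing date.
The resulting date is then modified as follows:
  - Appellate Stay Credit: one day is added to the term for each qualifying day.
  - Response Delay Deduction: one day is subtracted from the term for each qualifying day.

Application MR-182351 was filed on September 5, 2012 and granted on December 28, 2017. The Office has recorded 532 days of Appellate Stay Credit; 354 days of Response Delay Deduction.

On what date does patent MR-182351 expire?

(a) grant + 15 years → 28 December 2032.
(b) filing + 20 years → 5 September 2032.
Later of the two: 28 December 2032.
Appellate Stay Credit: +532 days → 13 June 2034.
Response Delay Deduction: −354 days → 24 June 2033.

2033-06-24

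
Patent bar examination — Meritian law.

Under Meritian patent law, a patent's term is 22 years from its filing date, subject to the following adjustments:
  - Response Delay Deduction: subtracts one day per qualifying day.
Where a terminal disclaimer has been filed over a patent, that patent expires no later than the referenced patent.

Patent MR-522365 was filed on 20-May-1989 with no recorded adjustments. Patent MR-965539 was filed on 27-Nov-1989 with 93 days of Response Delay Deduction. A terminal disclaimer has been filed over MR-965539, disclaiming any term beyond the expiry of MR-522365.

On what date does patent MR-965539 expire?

Natural term of MR-965539:
  Base: filing + 22 years → 27 November 2011.
  Response Delay Deduction: −93 days → 26 August 2011.
Expiry of referenced patent MR-522365:
  Base: filing + 22 years → 20 May 2011.
Terminal disclaimer: MR-965539 expires on the earlier of 26 August 2011 and 20 May 2011.

May 20, 2011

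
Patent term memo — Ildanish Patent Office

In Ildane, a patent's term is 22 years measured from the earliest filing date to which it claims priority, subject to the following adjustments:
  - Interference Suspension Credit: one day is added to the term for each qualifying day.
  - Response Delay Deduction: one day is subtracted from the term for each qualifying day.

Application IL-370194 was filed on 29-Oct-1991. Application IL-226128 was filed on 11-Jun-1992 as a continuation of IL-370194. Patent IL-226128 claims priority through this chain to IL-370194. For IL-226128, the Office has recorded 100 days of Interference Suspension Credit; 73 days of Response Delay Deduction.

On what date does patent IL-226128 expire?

November 25, 2013

Earliest priority filing: 29 October 1991.
Base term: 29 October 1991 + 22 years → 29 October 2013.
Interference Suspension Credit: +100 days → 6 February 2014.
Response Delay Deduction: −73 days → 25 November 2013.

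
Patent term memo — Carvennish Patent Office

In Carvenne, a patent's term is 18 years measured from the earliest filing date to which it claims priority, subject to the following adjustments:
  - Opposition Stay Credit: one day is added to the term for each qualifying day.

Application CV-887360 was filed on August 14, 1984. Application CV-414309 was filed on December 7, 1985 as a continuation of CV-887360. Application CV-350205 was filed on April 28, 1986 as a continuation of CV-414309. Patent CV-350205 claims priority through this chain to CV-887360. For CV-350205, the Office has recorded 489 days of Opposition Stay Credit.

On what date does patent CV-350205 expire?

December 16, 2003

Earliest priority filing: 14 August 1984.
Base term: 14 August 1984 + 18 years → 14 August 2002.
Opposition Stay Credit: +489 days → 16 December 2003.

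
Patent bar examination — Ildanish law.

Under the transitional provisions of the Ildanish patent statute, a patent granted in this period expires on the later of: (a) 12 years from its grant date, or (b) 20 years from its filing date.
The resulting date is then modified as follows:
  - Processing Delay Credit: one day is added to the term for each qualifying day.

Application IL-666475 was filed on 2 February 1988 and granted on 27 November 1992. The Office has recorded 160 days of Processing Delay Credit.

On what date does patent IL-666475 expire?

July 11, 2008

(a) grant + 12 years → 27 November 2004.
(b) filing + 20 years → 2 February 2008.
Later of the two: 2 February 2008.
Processing Delay Credit: +160 days → 11 July 2008.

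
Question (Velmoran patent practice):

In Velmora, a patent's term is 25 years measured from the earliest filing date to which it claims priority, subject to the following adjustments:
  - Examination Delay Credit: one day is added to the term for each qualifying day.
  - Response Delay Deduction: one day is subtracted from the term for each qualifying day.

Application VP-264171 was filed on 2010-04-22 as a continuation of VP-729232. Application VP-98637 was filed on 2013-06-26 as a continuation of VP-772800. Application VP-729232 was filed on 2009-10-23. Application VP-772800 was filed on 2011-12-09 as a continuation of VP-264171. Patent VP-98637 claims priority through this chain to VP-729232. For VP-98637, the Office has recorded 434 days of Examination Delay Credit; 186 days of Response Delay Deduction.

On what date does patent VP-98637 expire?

2035-06-28

Earliest priority filing: 23 October 2009.
Base term: 23 October 2009 + 25 years → 23 October 2034.
Examination Delay Credit: +434 days → 31 December 2035.
Response Delay Deduction: −186 days → 28 June 2035.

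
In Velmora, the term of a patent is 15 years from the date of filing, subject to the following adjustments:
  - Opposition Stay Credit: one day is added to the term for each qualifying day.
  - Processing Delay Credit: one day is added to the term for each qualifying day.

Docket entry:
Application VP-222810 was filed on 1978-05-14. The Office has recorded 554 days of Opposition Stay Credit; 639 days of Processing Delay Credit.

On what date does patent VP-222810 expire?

1996-08-19

Base term: filing date + 15 years → 14 May 1993.
Opposition Stay Credit: +554 days → 19 November 1994.
Processing Delay Credit: +639 days → 19 August 1996.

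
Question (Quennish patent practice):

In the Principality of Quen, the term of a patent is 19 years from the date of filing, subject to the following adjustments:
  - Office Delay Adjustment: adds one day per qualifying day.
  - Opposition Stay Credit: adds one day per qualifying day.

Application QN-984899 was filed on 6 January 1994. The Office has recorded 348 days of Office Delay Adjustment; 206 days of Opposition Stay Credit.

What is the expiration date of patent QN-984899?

2014-07-14

Base term: filing date + 19 years → 6 January 2013.
Office Delay Adjustment: +348 days → 20 December 2013.
Opposition Stay Credit: +206 days → 14 July 2014.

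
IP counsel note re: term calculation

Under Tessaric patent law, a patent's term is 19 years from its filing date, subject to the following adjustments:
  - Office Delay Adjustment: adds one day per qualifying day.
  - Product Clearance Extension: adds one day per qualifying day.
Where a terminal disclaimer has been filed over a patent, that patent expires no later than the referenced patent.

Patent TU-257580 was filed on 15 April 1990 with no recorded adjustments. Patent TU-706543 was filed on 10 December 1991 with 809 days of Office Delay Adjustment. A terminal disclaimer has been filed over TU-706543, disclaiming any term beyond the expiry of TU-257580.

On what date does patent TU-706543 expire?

Natural term of TU-706543:
  Base: filing + 19 years → 10 December 2010.
  Office Delay Adjustment: +809 days → 26 February 2013.
Expiry of referenced patent TU-257580:
  Base: filing + 19 years → 15 April 2009.
Terminal disclaimer: TU-706543 expires on the earlier of 26 February 2013 and 15 April 2009.

2009-04-15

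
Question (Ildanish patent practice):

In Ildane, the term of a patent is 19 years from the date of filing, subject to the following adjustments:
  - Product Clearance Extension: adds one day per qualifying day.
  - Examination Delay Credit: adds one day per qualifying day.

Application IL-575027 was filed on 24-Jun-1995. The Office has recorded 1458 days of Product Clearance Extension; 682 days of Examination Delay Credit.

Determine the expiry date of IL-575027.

Base term: filing date + 19 years → 24 June 2014.
Product Clearance Extension: +1458 days → 21 June 2018.
Examination Delay Credit: +682 days → 3 May 2020.

May 3, 2020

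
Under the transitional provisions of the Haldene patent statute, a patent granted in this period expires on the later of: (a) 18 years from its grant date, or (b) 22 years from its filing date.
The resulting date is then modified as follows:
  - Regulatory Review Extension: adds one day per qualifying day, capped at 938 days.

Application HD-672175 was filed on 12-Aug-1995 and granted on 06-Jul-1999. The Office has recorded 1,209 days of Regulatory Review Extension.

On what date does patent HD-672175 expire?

2020-03-07

(a) grant + 18 years → 6 July 2017.
(b) filing + 22 years → 12 August 2017.
Later of the two: 12 August 2017.
Regulatory Review Extension: 1209 days claimed exceeds the 938-day cap, so +938 days → 7 March 2020.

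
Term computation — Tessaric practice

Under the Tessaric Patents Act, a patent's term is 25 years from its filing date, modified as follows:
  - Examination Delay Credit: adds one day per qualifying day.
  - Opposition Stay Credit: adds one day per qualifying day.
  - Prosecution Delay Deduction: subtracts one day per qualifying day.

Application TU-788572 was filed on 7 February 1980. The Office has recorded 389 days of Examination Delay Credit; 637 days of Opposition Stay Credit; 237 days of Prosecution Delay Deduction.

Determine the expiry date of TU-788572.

April 7, 2007

Base term: filing date + 25 years → 7 February 2005.
Examination Delay Credit: +389 days → 3 March 2006.
Opposition Stay Credit: +637 days → 30 November 2007.
Prosecution Delay Deduction: −237 days → 7 April 2007.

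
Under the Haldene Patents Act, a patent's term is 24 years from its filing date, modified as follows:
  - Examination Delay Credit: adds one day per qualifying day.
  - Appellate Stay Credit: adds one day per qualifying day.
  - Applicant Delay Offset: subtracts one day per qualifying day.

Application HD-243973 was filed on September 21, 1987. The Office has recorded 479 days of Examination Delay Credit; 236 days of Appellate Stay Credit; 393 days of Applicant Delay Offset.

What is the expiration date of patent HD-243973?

Base term: filing date + 24 years → 21 September 2011.
Examination Delay Credit: +479 days → 12 January 2013.
Appellate Stay Credit: +236 days → 5 September 2013.
Applicant Delay Offset: −393 days → 8 August 2012.

2012-08-08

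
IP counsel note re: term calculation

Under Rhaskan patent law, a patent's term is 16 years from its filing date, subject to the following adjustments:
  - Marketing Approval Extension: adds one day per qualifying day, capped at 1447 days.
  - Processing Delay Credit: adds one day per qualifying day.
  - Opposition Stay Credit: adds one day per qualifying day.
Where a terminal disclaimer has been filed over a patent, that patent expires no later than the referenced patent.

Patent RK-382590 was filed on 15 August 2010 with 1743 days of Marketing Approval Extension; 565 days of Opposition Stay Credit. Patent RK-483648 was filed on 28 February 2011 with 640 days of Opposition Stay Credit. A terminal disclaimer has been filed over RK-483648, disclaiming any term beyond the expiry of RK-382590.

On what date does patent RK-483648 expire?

November 29, 2028

Natural term of RK-483648:
  Base: filing + 16 years → 28 February 2027.
  Opposition Stay Credit: +640 days → 29 November 2028.
Expiry of referenced patent RK-382590:
  Base: filing + 16 years → 15 August 2026.
  Marketing Approval Extension: 1743 days claimed exceeds the 1447-day cap, so +1447 days → 1 August 2030.
  Opposition Stay Credit: +565 days → 17 February 2032.
Terminal disclaimer: RK-483648 expires on the earlier of 29 November 2028 and 17 February 2032.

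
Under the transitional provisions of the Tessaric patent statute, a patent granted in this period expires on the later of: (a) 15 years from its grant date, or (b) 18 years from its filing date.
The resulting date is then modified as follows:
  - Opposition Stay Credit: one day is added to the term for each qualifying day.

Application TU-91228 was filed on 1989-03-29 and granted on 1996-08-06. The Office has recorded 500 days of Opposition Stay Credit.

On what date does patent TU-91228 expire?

(a) grant + 15 years → 6 August 2011.
(b) filing + 18 years → 29 March 2007.
Later of the two: 6 August 2011.
Opposition Stay Credit: +500 days → 18 December 2012.

2012-12-18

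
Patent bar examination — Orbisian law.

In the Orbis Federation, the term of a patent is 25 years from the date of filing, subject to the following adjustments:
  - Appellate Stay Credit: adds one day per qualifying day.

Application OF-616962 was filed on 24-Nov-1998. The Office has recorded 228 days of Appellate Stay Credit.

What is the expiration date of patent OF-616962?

July 9, 2024

Base term: filing date + 25 years → 24 November 2023.
Appellate Stay Credit: +228 days → 9 July 2024.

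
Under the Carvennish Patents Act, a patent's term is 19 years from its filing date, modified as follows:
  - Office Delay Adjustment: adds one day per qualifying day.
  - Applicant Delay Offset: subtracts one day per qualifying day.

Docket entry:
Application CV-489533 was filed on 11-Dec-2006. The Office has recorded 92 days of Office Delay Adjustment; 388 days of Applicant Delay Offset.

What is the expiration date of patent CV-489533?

Base term: filing date + 19 years → 11 December 2025.
Office Delay Adjustment: +92 days → 13 March 2026.
Applicant Delay Offset: −388 days → 18 February 2025.

February 18, 2025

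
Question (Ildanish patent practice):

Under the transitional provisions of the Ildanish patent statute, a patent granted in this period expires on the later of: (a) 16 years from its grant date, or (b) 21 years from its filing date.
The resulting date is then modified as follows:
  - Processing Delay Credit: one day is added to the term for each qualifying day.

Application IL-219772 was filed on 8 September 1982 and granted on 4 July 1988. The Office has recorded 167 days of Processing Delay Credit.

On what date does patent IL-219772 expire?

(a) grant + 16 years → 4 July 2004.
(b) filing + 21 years → 8 September 2003.
Later of the two: 4 July 2004.
Processing Delay Credit: +167 days → 18 December 2004.

December 18, 2004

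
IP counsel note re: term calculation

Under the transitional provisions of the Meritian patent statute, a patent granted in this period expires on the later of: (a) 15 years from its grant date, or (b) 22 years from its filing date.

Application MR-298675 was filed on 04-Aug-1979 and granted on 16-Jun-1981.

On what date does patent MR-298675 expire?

(a) grant + 15 years → 16 June 1996.
(b) filing + 22 years → 4 August 2001.
Later of the two: 4 August 2001.

2001-08-04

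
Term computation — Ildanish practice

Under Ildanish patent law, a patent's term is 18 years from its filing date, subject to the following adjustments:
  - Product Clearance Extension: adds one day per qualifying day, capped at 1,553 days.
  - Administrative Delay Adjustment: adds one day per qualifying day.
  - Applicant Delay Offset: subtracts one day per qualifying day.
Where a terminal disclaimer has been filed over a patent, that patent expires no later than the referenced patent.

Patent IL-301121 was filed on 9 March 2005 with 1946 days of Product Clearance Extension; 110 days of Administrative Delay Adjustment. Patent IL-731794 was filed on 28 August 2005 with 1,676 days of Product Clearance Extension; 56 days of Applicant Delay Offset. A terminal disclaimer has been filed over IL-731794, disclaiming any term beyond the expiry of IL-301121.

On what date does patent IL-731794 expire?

September 27, 2027

Natural term of IL-731794:
  Base: filing + 18 years → 28 August 2023.
  Product Clearance Extension: 1676 days claimed exceeds the 1553-day cap, so +1553 days → 28 November 2027.
  Applicant Delay Offset: −56 days → 3 October 2027.
Expiry of referenced patent IL-301121:
  Base: filing + 18 years → 9 March 2023.
  Product Clearance Extension: 1946 days claimed exceeds the 1553-day cap, so +1553 days → 9 June 2027.
  Administrative Delay Adjustment: +110 days → 27 September 2027.
Terminal disclaimer: IL-731794 expires on the earlier of 3 October 2027 and 27 September 2027.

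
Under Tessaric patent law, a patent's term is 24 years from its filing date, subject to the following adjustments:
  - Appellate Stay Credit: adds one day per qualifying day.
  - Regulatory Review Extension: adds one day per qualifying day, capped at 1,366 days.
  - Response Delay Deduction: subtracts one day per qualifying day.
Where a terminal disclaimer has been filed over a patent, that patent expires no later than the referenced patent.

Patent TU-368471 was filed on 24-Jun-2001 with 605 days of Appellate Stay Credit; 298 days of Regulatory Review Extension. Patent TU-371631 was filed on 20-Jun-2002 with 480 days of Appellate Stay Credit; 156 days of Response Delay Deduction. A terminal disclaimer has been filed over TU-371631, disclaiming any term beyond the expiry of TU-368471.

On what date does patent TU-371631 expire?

Natural term of TU-371631:
  Base: filing + 24 years → 20 June 2026.
  Appellate Stay Credit: +480 days → 13 October 2027.
  Response Delay Deduction: −156 days → 10 May 2027.
Expiry of referenced patent TU-368471:
  Base: filing + 24 years → 24 June 2025.
  Appellate Stay Credit: +605 days → 19 February 2027.
  Regulatory Review Extension: 298 days (within the 1366-day cap) → +298 days → 14 December 2027.
Terminal disclaimer: TU-371631 expires on the earlier of 10 May 2027 and 14 December 2027.

2027-05-10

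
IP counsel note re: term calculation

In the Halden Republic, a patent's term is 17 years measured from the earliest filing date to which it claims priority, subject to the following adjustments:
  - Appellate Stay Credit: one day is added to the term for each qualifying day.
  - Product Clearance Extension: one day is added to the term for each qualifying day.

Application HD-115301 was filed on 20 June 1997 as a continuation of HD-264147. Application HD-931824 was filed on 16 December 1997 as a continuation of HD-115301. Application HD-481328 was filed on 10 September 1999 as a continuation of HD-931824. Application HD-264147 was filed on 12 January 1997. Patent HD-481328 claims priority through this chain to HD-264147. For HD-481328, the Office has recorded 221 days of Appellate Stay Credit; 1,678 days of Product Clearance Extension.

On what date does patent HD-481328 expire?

2019-03-26

Earliest priority filing: 12 January 1997.
Base term: 12 January 1997 + 17 years → 12 January 2014.
Appellate Stay Credit: +221 days → 21 August 2014.
Product Clearance Extension: +1678 days → 26 March 2019.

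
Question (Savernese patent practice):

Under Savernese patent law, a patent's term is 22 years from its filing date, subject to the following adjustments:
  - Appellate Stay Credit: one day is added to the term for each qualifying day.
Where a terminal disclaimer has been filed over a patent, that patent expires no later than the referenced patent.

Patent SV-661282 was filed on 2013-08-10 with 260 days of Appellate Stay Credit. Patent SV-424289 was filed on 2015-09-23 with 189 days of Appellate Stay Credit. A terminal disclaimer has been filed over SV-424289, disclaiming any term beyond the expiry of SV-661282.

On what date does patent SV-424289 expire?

Natural term of SV-424289:
  Base: filing + 22 years → 23 September 2037.
  Appellate Stay Credit: +189 days → 31 March 2038.
Expiry of referenced patent SV-661282:
  Base: filing + 22 years → 10 August 2035.
  Appellate Stay Credit: +260 days → 26 April 2036.
Terminal disclaimer: SV-424289 expires on the earlier of 31 March 2038 and 26 April 2036.

2036-04-26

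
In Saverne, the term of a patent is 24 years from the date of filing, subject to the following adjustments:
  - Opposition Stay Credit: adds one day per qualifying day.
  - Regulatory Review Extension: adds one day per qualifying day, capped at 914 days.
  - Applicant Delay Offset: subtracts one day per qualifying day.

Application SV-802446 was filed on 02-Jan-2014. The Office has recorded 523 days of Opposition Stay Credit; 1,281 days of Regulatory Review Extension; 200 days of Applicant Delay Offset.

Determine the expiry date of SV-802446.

2041-05-23

Base term: filing date + 24 years → 2 January 2038.
Opposition Stay Credit: +523 days → 9 June 2039.
Regulatory Review Extension: 1281 days claimed exceeds the 914-day cap, so +914 days → 9 December 2041.
Applicant Delay Offset: −200 days → 23 May 2041.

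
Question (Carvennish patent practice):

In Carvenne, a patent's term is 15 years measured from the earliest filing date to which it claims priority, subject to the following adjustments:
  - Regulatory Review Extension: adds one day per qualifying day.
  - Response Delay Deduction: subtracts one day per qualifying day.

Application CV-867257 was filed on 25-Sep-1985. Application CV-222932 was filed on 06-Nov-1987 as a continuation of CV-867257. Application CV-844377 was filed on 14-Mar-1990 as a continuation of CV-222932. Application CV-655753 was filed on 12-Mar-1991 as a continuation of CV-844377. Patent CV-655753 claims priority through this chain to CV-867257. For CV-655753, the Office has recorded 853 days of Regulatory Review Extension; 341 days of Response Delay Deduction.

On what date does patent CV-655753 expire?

Earliest priority filing: 25 September 1985.
Base term: 25 September 1985 + 15 years → 25 September 2000.
Regulatory Review Extension: +853 days → 26 January 2003.
Response Delay Deduction: −341 days → 19 February 2002.

February 19, 2002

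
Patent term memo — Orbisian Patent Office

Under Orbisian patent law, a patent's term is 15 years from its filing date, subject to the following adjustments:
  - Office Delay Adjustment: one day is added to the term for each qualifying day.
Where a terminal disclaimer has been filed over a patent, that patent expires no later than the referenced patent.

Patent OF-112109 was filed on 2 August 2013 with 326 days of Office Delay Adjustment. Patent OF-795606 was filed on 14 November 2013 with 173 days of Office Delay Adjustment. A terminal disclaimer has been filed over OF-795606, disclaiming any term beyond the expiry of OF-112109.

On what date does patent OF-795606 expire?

Natural term of OF-795606:
  Base: filing + 15 years → 14 November 2028.
  Office Delay Adjustment: +173 days → 6 May 2029.
Expiry of referenced patent OF-112109:
  Base: filing + 15 years → 2 August 2028.
  Office Delay Adjustment: +326 days → 24 June 2029.
Terminal disclaimer: OF-795606 expires on the earlier of 6 May 2029 and 24 June 2029.

2029-05-06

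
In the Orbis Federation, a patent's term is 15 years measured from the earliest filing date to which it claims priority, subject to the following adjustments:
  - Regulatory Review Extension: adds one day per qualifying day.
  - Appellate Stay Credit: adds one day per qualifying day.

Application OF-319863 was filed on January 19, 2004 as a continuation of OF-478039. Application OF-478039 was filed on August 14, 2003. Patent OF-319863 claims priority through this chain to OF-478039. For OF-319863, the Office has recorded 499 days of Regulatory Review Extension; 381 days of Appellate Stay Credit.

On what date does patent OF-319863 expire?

Earliest priority filing: 14 August 2003.
Base term: 14 August 2003 + 15 years → 14 August 2018.
Regulatory Review Extension: +499 days → 26 December 2019.
Appellate Stay Credit: +381 days → 10 January 2021.

January 10, 2021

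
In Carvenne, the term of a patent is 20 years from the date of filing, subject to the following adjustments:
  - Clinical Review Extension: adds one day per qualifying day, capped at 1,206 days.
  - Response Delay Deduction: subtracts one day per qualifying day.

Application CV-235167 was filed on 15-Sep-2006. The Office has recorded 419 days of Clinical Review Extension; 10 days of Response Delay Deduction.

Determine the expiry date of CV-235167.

Base term: filing date + 20 years → 15 September 2026.
Clinical Review Extension: 419 days (within the 1206-day cap) → +419 days → 8 November 2027.
Response Delay Deduction: −10 days → 29 October 2027.

2027-10-29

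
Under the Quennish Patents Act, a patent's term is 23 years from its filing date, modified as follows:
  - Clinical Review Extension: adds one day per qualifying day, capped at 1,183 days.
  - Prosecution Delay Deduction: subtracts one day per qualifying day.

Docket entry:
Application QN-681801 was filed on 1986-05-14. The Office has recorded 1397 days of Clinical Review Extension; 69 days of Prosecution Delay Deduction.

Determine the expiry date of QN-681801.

June 1, 2012

Base term: filing date + 23 years → 14 May 2009.
Clinical Review Extension: 1397 days claimed exceeds the 1183-day cap, so +1183 days → 9 August 2012.
Prosecution Delay Deduction: −69 days → 1 June 2012.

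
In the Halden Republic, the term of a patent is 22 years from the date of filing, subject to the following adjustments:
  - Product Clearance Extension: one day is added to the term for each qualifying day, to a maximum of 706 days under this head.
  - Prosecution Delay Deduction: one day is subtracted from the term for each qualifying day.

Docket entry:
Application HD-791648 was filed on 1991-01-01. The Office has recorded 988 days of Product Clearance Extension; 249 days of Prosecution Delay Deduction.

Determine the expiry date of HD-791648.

Base term: filing date + 22 years → 1 January 2013.
Product Clearance Extension: 988 days claimed exceeds the 706-day cap, so +706 days → 8 December 2014.
Prosecution Delay Deduction: −249 days → 3 April 2014.

2014-04-03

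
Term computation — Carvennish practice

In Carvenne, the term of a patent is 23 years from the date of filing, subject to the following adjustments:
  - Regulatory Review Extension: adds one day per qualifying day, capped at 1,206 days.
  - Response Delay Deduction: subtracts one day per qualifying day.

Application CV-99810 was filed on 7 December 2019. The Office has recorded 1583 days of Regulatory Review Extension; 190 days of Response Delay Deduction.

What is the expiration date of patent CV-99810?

2045-09-18

Base term: filing date + 23 years → 7 December 2042.
Regulatory Review Extension: 1583 days claimed exceeds the 1206-day cap, so +1206 days → 27 March 2046.
Response Delay Deduction: −190 days → 18 September 2045.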